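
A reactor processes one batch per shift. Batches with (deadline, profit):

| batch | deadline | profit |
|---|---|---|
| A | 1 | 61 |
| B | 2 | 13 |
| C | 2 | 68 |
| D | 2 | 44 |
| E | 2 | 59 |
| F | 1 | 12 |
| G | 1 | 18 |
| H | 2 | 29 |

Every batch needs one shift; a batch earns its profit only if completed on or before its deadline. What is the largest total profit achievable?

129

Take jobs in profit order; each goes to the latest open slot no later than its deadline.
By profit: C(d2,68), A(d1,61), E(d2,59), D(d2,44), H(d2,29), G(d1,18), B(d2,13), F(d1,12)
C→slot 2; A→slot 1; E skipped; D skipped; H skipped; G skipped; B skipped; F skipped.
Profit = 61 + 68 = 129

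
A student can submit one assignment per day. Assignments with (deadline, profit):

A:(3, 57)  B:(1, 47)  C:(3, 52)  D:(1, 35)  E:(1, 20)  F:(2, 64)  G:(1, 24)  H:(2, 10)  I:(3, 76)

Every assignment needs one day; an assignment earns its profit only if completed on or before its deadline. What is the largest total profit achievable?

Sort by profit descending; place each in the latest free slot ≤ its deadline.
Profit order: I=76 F=64 A=57 C=52 B=47 D=35 G=24 E=20 H=10
Assign: I→slot 3, F→slot 2, A→slot 1, C skipped, B skipped, D skipped, G skipped, E skipped, H skipped.
Slots: [1:A] [2:F] [3:I]
Profit = 57 + 64 + 76 = 197

197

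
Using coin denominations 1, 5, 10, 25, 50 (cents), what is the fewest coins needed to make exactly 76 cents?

76 − 1×50→26 − 1×25→1 − 1×1→0
Total coins = 1 + 1 + 1 = 3

3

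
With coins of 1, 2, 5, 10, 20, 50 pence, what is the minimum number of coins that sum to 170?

4

Greedy: take as many of the largest coin as possible, then repeat with the remainder.
170 = 3×50 + 1×20
Total coins = 3 + 1 = 4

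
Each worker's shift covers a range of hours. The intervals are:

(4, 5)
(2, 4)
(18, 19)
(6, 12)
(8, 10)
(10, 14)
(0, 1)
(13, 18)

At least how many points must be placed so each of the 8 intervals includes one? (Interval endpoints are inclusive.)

4

By right end: [0,1]  [2,4]  [4,5]  [8,10]  [6,12]  [10,14]  [13,18]  [18,19]
[0,1] uncovered → point at 1; [2,4] uncovered → point at 4; [8,10] uncovered → point at 10; [13,18] uncovered → point at 18.
Points: 1, 4, 10, 18 (4 total).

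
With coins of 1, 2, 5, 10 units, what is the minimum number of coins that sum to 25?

25 = 2×10 + 1×5
Total coins = 2 + 1 = 3

3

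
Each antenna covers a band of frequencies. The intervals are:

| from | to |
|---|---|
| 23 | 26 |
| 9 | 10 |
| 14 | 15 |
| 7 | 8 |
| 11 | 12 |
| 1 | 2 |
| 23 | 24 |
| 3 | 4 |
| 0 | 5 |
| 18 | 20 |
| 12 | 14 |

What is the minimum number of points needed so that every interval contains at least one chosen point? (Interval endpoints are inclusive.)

8

Sorted: [1,2] [3,4] [0,5] [7,8] [9,10] [11,12] [12,14] [14,15] [18,20] [23,24] [23,26]
{[1,2]} hit by 2; {[3,4],[0,5]} hit by 4; {[7,8]} hit by 8; {[9,10]} hit by 10; {[11,12],[12,14]} hit by 12; {[14,15]} hit by 15; {[18,20]} hit by 20; {[23,24],[23,26]} hit by 24.
Points: 2, 4, 8, 10, 12, 15, 20, 24 (8 total).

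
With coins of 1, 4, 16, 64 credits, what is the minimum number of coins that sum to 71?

5

71 − 1×64→7 − 1×4→3 − 3×1→0
Total coins = 1 + 1 + 3 = 5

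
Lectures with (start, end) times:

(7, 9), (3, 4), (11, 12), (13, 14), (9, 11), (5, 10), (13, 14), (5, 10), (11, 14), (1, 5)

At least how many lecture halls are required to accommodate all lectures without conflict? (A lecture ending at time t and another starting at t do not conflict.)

Events (time:±→running): 1:+→1 3:+→2 4:-→1 5:-→0 5:+→1 5:+→2 7:+→3 … peak 3.

3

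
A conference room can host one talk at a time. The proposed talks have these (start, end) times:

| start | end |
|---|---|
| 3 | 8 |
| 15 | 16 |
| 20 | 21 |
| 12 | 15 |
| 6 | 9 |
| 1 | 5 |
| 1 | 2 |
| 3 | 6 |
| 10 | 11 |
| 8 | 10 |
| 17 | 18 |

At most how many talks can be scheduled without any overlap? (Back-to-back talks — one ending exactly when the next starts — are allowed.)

Sorted by end: (1,2)  (1,5)  (3,6)  (3,8)  (6,9)  (8,10)  (10,11)  (12,15)  (15,16)  (17,18)  (20,21)
take (1,2); skip (1,5); take (3,6); take (6,9); skip (8,10); take (10,11); take (12,15); take (15,16); take (17,18); take (20,21).
Selected 8 talks.

8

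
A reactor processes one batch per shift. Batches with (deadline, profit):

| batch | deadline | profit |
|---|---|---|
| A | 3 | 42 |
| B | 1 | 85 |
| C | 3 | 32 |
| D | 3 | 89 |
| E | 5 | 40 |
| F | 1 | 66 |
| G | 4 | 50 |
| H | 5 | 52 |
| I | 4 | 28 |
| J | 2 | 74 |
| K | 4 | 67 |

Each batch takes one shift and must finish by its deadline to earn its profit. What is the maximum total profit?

367

Take jobs in profit order; each goes to the latest open slot no later than its deadline.
By profit: D(d3,89), B(d1,85), J(d2,74), K(d4,67), F(d1,66), H(d5,52), G(d4,50), A(d3,42), E(d5,40), C(d3,32), I(d4,28)
D→slot 3; B→slot 1; J→slot 2; K→slot 4; F skipped; H→slot 5; G skipped; A skipped; E skipped; C skipped; I skipped.
Profit = 85 + 74 + 89 + 67 + 52 = 367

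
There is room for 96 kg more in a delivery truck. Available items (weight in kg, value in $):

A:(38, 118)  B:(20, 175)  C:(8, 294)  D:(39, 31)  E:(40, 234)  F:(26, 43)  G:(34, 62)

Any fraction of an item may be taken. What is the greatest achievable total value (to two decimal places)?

Sort by value per unit weight and fill in that order.
Ratios (sorted): C 36.75, B 8.75, E 5.85, A 3.11, G 1.82, F 1.65, D 0.79
take C (8 @ 294); take B (20 @ 175); take E (40 @ 234); take 28/38 of A → 86.95. Capacity used 96/96.
Total value = 789.95

789.95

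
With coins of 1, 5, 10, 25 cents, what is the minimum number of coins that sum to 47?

Use the largest denomination that fits, subtract, and repeat.
47 = 1×25 + 2×10 + 2×1
Total coins = 1 + 2 + 2 = 5

5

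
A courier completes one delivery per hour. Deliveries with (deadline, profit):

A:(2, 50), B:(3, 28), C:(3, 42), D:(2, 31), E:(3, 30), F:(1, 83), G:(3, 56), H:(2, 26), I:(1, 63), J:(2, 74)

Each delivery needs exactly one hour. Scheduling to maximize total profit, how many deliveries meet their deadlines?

Take jobs in profit order; each goes to the latest open slot no later than its deadline.
By profit: F(d1,83), J(d2,74), I(d1,63), G(d3,56), A(d2,50), C(d3,42), D(d2,31), E(d3,30), B(d3,28), H(d2,26)
F→slot 1; J→slot 2; I skipped; G→slot 3; A skipped; C skipped; D skipped; E skipped; B skipped; H skipped.
3 of 10 scheduled.

3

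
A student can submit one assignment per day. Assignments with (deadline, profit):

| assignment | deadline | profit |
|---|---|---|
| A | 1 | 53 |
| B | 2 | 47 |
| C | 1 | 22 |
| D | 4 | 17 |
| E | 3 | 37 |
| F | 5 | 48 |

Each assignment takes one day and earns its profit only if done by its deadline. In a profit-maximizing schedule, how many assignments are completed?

5

Profit order: A=53 F=48 B=47 E=37 C=22 D=17
Assign: A→slot 1, F→slot 5, B→slot 2, E→slot 3, C skipped, D→slot 4.
Slots: [1:A] [2:B] [3:E] [4:D] [5:F]
5 of 6 scheduled.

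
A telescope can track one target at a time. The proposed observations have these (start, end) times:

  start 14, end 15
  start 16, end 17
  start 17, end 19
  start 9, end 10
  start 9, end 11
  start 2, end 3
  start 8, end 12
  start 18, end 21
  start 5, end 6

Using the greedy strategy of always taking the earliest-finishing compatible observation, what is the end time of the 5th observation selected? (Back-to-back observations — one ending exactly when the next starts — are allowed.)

17

Greedy by earliest finish: after sorting by end time, pick each interval compatible with the last pick.
By end time: (2,3), (5,6), (9,10), (9,11), (8,12), (14,15), (16,17), (17,19), (18,21).
Pick (2,3); next start ≥ 3 → (5,6); next start ≥ 6 → (9,10); next start ≥ 10 → (14,15); next start ≥ 15 → (16,17); next start ≥ 17 → (17,19).
Selected: (2,3) (5,6) (9,10) (14,15) (16,17) (17,19)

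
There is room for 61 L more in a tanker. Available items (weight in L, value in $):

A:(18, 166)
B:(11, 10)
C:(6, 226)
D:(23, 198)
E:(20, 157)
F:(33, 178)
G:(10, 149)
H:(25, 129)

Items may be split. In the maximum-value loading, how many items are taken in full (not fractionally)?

4

Order: C (226/6=37.67) > G (149/10=14.90) > A (166/18=9.22) > D (198/23=8.61) > E (157/20=7.85) > F (178/33=5.39) > H (129/25=5.16) > B (10/11=0.91)
Fill: take C (6 @ 226) → take G (10 @ 149) → take A (18 @ 166) → take D (23 @ 198) → take 4/20 of E → 31.40; 61/61 used.
4 item(s) taken whole; one partial (take 4/20 of E).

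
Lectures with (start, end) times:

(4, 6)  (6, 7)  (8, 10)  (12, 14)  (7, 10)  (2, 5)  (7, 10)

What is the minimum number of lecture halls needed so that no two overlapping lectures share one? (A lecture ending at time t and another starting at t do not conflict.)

3

The answer is the maximum number of intervals overlapping at any instant.
Events (time:±→running): 2:+→1 4:+→2 5:-→1 6:-→0 6:+→1 7:-→0 7:+→1 7:+→2 8:+→3 … peak 3.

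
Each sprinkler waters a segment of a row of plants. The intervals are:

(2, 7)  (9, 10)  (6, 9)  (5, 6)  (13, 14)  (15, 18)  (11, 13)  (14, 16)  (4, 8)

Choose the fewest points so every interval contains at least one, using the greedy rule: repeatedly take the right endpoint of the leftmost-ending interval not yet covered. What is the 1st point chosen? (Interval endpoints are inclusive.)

6

By right end: [5,6]  [2,7]  [4,8]  [6,9]  [9,10]  [11,13]  [13,14]  [14,16]  [15,18]
[5,6] uncovered → point at 6; [9,10] uncovered → point at 10; [11,13] uncovered → point at 13; [14,16] uncovered → point at 16.
Points: 6, 10, 13, 16 (4 total).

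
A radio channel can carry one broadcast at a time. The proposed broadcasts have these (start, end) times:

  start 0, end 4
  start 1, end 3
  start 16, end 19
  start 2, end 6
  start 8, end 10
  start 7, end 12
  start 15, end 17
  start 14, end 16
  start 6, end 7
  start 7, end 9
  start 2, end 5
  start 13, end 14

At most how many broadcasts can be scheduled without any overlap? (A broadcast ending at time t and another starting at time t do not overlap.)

6

Order by finish time; keep every interval that doesn't clash with the previous kept one.
By end time: (1,3), (0,4), (2,5), (2,6), (6,7), (7,9), (8,10), (7,12), (13,14), (14,16), (15,17), (16,19).
Pick (1,3); next start ≥ 3 → (6,7); next start ≥ 7 → (7,9); next start ≥ 9 → (13,14); next start ≥ 14 → (14,16); next start ≥ 16 → (16,19).
Selected 6 broadcasts.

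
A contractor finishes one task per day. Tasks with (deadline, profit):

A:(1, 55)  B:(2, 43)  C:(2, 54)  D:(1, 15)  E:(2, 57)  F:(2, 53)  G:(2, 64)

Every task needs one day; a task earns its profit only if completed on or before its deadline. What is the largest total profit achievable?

121

Profit order: G=64 E=57 A=55 C=54 F=53 B=43 D=15
Assign: G→slot 2, E→slot 1, A skipped, C skipped, F skipped, B skipped, D skipped.
Slots: [1:E] [2:G]
Profit = 57 + 64 = 121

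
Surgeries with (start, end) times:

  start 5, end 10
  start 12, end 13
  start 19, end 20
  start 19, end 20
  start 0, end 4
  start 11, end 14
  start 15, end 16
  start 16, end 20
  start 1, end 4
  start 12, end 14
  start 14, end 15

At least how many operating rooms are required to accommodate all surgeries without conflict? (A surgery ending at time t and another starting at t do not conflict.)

Count concurrent intervals with a sweep; the peak is the room count.
starts: [0, 1, 5, 11, 12, 12, 14, 15, 16, 19, 19]
ends:   [4, 4, 10, 13, 14, 14, 15, 16, 20, 20, 20]
s0→1 s1→2 e4→1 e4→0 s5→1 e10→0 s11→1 s12→2 s12→3  — peak 3.

3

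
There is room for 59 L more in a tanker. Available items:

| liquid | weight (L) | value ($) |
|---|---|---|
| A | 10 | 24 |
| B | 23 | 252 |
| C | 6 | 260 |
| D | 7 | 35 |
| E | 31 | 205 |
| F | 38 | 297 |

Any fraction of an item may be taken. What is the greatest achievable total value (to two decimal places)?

746.47

Greedy by value/weight ratio, highest first.
Order: C (260/6=43.33) > B (252/23=10.96) > F (297/38=7.82) > E (205/31=6.61) > D (35/7=5.00) > A (24/10=2.40)
Fill: take C (6 @ 260) → take B (23 @ 252) → take 30/38 of F → 234.47; 59/59 used.
Total value = 746.47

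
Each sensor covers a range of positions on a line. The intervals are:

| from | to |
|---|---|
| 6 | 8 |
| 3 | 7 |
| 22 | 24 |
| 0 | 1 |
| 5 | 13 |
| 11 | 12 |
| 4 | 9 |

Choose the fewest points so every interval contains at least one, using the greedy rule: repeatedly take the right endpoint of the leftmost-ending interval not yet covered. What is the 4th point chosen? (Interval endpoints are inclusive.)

24

Sorted: [0,1] [3,7] [6,8] [4,9] [11,12] [5,13] [22,24]
{[0,1]} hit by 1; {[3,7],[6,8],[4,9]} hit by 7; {[11,12],[5,13]} hit by 12; {[22,24]} hit by 24.
Points: 1, 7, 12, 24 (4 total).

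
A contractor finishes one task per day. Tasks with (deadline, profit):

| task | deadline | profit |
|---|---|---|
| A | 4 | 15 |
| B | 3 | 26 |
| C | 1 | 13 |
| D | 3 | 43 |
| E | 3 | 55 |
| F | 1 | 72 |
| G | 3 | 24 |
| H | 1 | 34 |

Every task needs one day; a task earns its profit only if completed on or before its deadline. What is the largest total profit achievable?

185

Sort by profit descending; place each in the latest free slot ≤ its deadline.
Profit order: F=72 E=55 D=43 H=34 B=26 G=24 A=15 C=13
Assign: F→slot 1, E→slot 3, D→slot 2, H skipped, B skipped, G skipped, A→slot 4, C skipped.
Slots: [1:F] [2:D] [3:E] [4:A]
Profit = 72 + 43 + 55 + 15 = 185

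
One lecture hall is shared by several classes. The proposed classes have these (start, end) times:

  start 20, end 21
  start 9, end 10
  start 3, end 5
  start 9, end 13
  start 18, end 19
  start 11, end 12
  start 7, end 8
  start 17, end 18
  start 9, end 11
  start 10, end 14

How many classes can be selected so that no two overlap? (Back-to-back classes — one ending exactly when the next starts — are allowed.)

By end time: (3,5), (7,8), (9,10), (9,11), (11,12), (9,13), (10,14), (17,18), (18,19), (20,21).
Pick (3,5); next start ≥ 5 → (7,8); next start ≥ 8 → (9,10); next start ≥ 10 → (11,12); next start ≥ 12 → (17,18); next start ≥ 18 → (18,19); next start ≥ 19 → (20,21).
Selected 7 classes.

7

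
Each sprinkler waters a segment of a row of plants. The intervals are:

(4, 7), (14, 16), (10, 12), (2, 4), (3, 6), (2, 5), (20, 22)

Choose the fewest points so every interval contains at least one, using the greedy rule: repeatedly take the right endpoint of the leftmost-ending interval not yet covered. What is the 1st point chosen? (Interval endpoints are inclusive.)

Sort by right endpoint; whenever an interval is uncovered, place a point at its right end.
By right end: [2,4]  [2,5]  [3,6]  [4,7]  [10,12]  [14,16]  [20,22]
[2,4] uncovered → point at 4; [10,12] uncovered → point at 12; [14,16] uncovered → point at 16; [20,22] uncovered → point at 22.
Points: 4, 12, 16, 22 (4 total).

4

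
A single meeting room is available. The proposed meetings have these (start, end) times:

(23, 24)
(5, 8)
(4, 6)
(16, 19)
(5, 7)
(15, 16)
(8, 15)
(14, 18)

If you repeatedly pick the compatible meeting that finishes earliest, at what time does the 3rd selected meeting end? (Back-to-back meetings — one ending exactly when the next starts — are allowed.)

Greedy by earliest finish: after sorting by end time, pick each interval compatible with the last pick.
Sorted by end: (4,6)  (5,7)  (5,8)  (8,15)  (15,16)  (14,18)  (16,19)  (23,24)
take (4,6); skip (5,7); take (8,15); take (15,16); take (16,19); take (23,24).
Selected: (4,6) (8,15) (15,16) (16,19) (23,24)

16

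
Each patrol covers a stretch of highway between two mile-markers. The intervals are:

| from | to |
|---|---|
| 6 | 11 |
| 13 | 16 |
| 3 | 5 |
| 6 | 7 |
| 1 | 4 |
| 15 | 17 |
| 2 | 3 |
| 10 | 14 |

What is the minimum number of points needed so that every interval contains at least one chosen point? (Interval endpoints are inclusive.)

4

Sorted: [2,3] [1,4] [3,5] [6,7] [6,11] [10,14] [13,16] [15,17]
{[2,3],[1,4],[3,5]} hit by 3; {[6,7],[6,11]} hit by 7; {[10,14],[13,16]} hit by 14; {[15,17]} hit by 17.
Points: 3, 7, 14, 17 (4 total).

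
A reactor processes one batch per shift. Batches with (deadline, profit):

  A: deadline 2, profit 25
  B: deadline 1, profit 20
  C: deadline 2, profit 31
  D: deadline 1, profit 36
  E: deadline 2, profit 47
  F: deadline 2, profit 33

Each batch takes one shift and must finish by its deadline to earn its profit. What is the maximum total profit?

Sort by profit descending; place each in the latest free slot ≤ its deadline.
By profit: E(d2,47), D(d1,36), F(d2,33), C(d2,31), A(d2,25), B(d1,20)
E→slot 2; D→slot 1; F skipped; C skipped; A skipped; B skipped.
Profit = 36 + 47 = 83

83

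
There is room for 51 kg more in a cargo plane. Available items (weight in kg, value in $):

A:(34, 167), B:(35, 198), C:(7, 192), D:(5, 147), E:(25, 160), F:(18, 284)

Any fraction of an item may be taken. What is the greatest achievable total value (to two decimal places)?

757.40

Sort by value per unit weight and fill in that order.
Ratios (sorted): D 29.40, C 27.43, F 15.78, E 6.40, B 5.66, A 4.91
take D (5 @ 147); take C (7 @ 192); take F (18 @ 284); take 21/25 of E → 134.40. Capacity used 51/51.
Total value = 757.40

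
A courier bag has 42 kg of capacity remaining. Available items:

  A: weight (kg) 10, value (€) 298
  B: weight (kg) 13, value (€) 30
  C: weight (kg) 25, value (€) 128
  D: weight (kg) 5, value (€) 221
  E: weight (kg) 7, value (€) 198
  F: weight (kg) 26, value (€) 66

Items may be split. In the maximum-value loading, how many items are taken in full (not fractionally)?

Sort by value per unit weight and fill in that order.
Order: D (221/5=44.20) > A (298/10=29.80) > E (198/7=28.29) > C (128/25=5.12) > F (66/26=2.54) > B (30/13=2.31)
Fill: take D (5 @ 221) → take A (10 @ 298) → take E (7 @ 198) → take 20/25 of C → 102.40; 42/42 used.
3 item(s) taken whole; one partial (take 20/25 of C).

3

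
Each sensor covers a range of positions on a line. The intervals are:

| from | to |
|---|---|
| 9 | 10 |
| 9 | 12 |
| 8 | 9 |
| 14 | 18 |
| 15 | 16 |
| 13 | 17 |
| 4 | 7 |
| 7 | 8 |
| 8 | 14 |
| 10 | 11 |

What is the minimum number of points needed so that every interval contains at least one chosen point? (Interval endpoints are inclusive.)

4

Sorted: [4,7] [7,8] [8,9] [9,10] [10,11] [9,12] [8,14] [15,16] [13,17] [14,18]
{[4,7],[7,8]} hit by 7; {[8,9],[9,10]} hit by 9; {[10,11],[9,12],[8,14]} hit by 11; {[15,16],[13,17],[14,18]} hit by 16.
Points: 7, 9, 11, 16 (4 total).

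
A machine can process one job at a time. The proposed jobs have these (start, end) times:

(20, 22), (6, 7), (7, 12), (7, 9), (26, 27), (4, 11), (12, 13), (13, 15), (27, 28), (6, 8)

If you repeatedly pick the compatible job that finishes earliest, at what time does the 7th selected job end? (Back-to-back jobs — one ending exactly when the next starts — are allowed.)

28

Greedy by earliest finish: after sorting by end time, pick each interval compatible with the last pick.
By end time: (6,7), (6,8), (7,9), (4,11), (7,12), (12,13), (13,15), (20,22), (26,27), (27,28).
Pick (6,7); next start ≥ 7 → (7,9); next start ≥ 9 → (12,13); next start ≥ 13 → (13,15); next start ≥ 15 → (20,22); next start ≥ 22 → (26,27); next start ≥ 27 → (27,28).
Selected: (6,7) (7,9) (12,13) (13,15) (20,22) (26,27) (27,28)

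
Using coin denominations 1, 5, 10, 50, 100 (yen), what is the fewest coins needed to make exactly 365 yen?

6

365 = 3×100 + 1×50 + 1×10 + 1×5
Total coins = 3 + 1 + 1 + 1 = 6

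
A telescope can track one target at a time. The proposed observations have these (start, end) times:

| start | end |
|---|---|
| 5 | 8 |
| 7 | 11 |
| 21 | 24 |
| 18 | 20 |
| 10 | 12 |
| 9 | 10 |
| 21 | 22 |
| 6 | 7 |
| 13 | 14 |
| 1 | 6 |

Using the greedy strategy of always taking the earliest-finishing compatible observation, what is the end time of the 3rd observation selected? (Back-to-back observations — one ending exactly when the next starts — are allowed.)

10

Sorted by end: (1,6)  (6,7)  (5,8)  (9,10)  (7,11)  (10,12)  (13,14)  (18,20)  (21,22)  (21,24)
take (1,6); take (6,7); take (9,10); take (10,12); take (13,14); take (18,20); take (21,22).
Selected: (1,6) (6,7) (9,10) (10,12) (13,14) (18,20) (21,22)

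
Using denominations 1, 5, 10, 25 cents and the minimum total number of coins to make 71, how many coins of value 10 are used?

2

71 − 2×25→21 − 2×10→1 − 1×1→0
Count of 10: 2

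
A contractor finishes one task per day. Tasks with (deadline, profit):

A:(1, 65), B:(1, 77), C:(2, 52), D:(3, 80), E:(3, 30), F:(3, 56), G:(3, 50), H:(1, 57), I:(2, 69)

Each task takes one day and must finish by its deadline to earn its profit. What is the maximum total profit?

226

Profit order: D=80 B=77 I=69 A=65 H=57 F=56 C=52 G=50 E=30
Assign: D→slot 3, B→slot 1, I→slot 2, A skipped, H skipped, F skipped, C skipped, G skipped, E skipped.
Slots: [1:B] [2:I] [3:D]
Profit = 77 + 69 + 80 = 226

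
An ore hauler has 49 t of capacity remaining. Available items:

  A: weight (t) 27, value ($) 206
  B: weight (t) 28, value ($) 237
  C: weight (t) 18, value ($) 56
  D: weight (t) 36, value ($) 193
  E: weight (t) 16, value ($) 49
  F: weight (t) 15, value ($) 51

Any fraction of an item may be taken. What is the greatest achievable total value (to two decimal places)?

Greedy by value/weight ratio, highest first.
Ratios (sorted): B 8.46, A 7.63, D 5.36, F 3.40, C 3.11, E 3.06
take B (28 @ 237); take 21/27 of A → 160.22. Capacity used 49/49.
Total value = 397.22

397.22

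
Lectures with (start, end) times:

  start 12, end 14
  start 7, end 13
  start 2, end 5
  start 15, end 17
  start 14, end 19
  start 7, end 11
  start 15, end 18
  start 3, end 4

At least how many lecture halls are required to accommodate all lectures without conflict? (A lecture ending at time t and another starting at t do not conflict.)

3

starts: [2, 3, 7, 7, 12, 14, 15, 15]
ends:   [4, 5, 11, 13, 14, 17, 18, 19]
s2→1 s3→2 e4→1 e5→0 s7→1 s7→2 e11→1 s12→2 e13→1 e14→0 s14→1 s15→2 s15→3  — peak 3.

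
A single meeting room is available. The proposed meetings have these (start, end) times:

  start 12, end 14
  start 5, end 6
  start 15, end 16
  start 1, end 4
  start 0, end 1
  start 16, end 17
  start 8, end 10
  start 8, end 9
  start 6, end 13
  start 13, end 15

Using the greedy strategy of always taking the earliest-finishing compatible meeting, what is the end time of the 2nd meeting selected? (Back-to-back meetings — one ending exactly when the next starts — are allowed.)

4

Sort by end time and greedily take each interval whose start is ≥ the last chosen end.
By end time: (0,1), (1,4), (5,6), (8,9), (8,10), (6,13), (12,14), (13,15), (15,16), (16,17).
Pick (0,1); next start ≥ 1 → (1,4); next start ≥ 4 → (5,6); next start ≥ 6 → (8,9); next start ≥ 9 → (12,14); next start ≥ 14 → (15,16); next start ≥ 16 → (16,17).
Selected: (0,1) (1,4) (5,6) (8,9) (12,14) (15,16) (16,17)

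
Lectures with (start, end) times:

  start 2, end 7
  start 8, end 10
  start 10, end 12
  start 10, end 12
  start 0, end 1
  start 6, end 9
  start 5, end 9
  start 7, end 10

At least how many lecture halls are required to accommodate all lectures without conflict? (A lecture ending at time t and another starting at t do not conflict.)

4

starts: [0, 2, 5, 6, 7, 8, 10, 10]
ends:   [1, 7, 9, 9, 10, 10, 12, 12]
s0→1 e1→0 s2→1 s5→2 s6→3 e7→2 s7→3 s8→4  — peak 4.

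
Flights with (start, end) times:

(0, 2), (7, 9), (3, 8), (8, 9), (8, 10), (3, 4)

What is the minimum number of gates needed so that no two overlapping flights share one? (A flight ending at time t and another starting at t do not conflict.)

Count concurrent intervals with a sweep; the peak is the room count.
Events (time:±→running): 0:+→1 2:-→0 3:+→1 3:+→2 4:-→1 7:+→2 8:-→1 8:+→2 8:+→3 … peak 3.

3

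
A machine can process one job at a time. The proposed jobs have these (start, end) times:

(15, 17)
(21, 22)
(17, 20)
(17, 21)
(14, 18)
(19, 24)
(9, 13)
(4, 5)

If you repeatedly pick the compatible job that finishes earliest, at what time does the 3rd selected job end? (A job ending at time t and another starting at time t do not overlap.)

By end time: (4,5), (9,13), (15,17), (14,18), (17,20), (17,21), (21,22), (19,24).
Pick (4,5); next start ≥ 5 → (9,13); next start ≥ 13 → (15,17); next start ≥ 17 → (17,20); next start ≥ 20 → (21,22).
Selected: (4,5) (9,13) (15,17) (17,20) (21,22)

17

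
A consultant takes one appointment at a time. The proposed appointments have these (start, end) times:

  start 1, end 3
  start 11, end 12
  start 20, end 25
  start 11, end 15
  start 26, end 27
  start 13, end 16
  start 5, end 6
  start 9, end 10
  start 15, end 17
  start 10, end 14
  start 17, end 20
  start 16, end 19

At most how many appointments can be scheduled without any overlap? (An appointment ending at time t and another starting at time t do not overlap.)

8

By end time: (1,3), (5,6), (9,10), (11,12), (10,14), (11,15), (13,16), (15,17), (16,19), (17,20), (20,25), (26,27).
Pick (1,3); next start ≥ 3 → (5,6); next start ≥ 6 → (9,10); next start ≥ 10 → (11,12); next start ≥ 12 → (13,16); next start ≥ 16 → (16,19); next start ≥ 19 → (20,25); next start ≥ 25 → (26,27).
Selected 8 appointments.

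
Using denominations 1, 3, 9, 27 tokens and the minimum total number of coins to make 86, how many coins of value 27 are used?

86 = 3×27 + 1×3 + 2×1
Count of 27: 3

3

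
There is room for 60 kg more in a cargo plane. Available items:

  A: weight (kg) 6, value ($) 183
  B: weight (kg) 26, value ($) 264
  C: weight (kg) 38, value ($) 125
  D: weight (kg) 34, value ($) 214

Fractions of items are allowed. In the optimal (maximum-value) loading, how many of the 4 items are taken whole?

Sort by value per unit weight and fill in that order.
Order: A (183/6=30.50) > B (264/26=10.15) > D (214/34=6.29) > C (125/38=3.29)
Fill: take A (6 @ 183) → take B (26 @ 264) → take 28/34 of D → 176.24; 60/60 used.
2 item(s) taken whole; one partial (take 28/34 of D).

2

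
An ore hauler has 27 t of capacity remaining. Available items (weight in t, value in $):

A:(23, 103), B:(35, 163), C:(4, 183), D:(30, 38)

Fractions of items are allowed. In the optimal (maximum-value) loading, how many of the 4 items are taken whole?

1

Ratios (sorted): C 45.75, B 4.66, A 4.48, D 1.27
take C (4 @ 183); take 23/35 of B → 107.11. Capacity used 27/27.
1 item(s) taken whole; one partial (take 23/35 of B).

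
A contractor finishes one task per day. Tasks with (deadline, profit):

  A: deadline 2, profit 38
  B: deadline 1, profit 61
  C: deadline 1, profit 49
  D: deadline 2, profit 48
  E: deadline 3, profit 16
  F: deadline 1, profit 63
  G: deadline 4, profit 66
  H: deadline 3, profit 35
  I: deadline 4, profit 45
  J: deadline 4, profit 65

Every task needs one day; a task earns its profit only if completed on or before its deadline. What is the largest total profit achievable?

Profit order: G=66 J=65 F=63 B=61 C=49 D=48 I=45 A=38 H=35 E=16
Assign: G→slot 4, J→slot 3, F→slot 1, B skipped, C skipped, D→slot 2, I skipped, A skipped, H skipped, E skipped.
Slots: [1:F] [2:D] [3:J] [4:G]
Profit = 63 + 48 + 65 + 66 = 242

242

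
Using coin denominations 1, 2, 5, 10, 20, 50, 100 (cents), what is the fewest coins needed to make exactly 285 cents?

6

Greedy: take as many of the largest coin as possible, then repeat with the remainder.
285 − 2×100→85 − 1×50→35 − 1×20→15 − 1×10→5 − 1×5→0
Total coins = 2 + 1 + 1 + 1 + 1 = 6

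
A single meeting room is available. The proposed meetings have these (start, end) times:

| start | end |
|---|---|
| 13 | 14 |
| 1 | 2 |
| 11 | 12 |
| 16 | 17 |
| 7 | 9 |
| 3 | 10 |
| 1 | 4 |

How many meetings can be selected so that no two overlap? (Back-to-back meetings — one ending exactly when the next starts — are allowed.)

Sort by end time and greedily take each interval whose start is ≥ the last chosen end.
Sorted by end: (1,2)  (1,4)  (7,9)  (3,10)  (11,12)  (13,14)  (16,17)
take (1,2); take (7,9); skip (3,10); take (11,12); take (13,14); take (16,17).
Selected 5 meetings.

5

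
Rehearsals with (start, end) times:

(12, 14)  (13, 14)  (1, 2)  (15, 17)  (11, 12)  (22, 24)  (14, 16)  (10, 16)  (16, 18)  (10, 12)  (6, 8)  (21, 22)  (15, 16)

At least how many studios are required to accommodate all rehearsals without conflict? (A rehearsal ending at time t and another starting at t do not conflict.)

Events (time:±→running): 1:+→1 2:-→0 6:+→1 8:-→0 10:+→1 10:+→2 11:+→3 12:-→2 12:-→1 12:+→2 13:+→3 14:-→2 14:-→1 14:+→2 15:+→3 15:+→4 … peak 4.

4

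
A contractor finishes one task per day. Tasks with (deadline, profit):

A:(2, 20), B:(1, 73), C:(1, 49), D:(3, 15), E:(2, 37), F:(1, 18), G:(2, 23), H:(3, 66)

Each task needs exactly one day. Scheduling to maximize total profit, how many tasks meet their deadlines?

3

Take jobs in profit order; each goes to the latest open slot no later than its deadline.
By profit: B(d1,73), H(d3,66), C(d1,49), E(d2,37), G(d2,23), A(d2,20), F(d1,18), D(d3,15)
B→slot 1; H→slot 3; C skipped; E→slot 2; G skipped; A skipped; F skipped; D skipped.
3 of 8 scheduled.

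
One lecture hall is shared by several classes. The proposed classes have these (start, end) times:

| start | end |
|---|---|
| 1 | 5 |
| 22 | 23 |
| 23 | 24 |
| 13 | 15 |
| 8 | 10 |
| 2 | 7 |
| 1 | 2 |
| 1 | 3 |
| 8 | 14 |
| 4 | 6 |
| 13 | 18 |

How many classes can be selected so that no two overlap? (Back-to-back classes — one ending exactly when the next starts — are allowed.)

6

Greedy by earliest finish: after sorting by end time, pick each interval compatible with the last pick.
Sorted by end: (1,2)  (1,3)  (1,5)  (4,6)  (2,7)  (8,10)  (8,14)  (13,15)  (13,18)  (22,23)  (23,24)
take (1,2); take (4,6); take (8,10); take (13,15); skip (13,18); take (22,23); take (23,24).
Selected 6 classes.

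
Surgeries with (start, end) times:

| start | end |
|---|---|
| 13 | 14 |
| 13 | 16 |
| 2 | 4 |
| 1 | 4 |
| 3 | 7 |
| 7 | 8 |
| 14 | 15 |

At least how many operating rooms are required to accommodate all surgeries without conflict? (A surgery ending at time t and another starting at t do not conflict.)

The answer is the maximum number of intervals overlapping at any instant.
Events (time:±→running): 1:+→1 2:+→2 3:+→3 … peak 3.

3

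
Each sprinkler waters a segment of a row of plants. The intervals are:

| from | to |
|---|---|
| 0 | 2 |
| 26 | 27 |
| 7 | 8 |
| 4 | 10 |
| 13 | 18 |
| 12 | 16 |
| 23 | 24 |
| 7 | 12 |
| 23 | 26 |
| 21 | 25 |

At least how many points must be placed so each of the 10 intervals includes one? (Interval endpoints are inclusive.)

5

Sort by right endpoint; whenever an interval is uncovered, place a point at its right end.
Sorted: [0,2] [7,8] [4,10] [7,12] [12,16] [13,18] [23,24] [21,25] [23,26] [26,27]
{[0,2]} hit by 2; {[7,8],[4,10],[7,12]} hit by 8; {[12,16],[13,18]} hit by 16; {[23,24],[21,25],[23,26]} hit by 24; {[26,27]} hit by 27.
Points: 2, 8, 16, 24, 27 (5 total).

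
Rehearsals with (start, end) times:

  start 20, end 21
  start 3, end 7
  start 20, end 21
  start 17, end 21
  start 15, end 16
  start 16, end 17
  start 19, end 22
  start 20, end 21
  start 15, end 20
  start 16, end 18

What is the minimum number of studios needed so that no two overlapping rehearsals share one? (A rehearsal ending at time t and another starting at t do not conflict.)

5

The answer is the maximum number of intervals overlapping at any instant.
Events (time:±→running): 3:+→1 7:-→0 15:+→1 15:+→2 16:-→1 16:+→2 16:+→3 17:-→2 17:+→3 18:-→2 19:+→3 20:-→2 20:+→3 20:+→4 20:+→5 … peak 5.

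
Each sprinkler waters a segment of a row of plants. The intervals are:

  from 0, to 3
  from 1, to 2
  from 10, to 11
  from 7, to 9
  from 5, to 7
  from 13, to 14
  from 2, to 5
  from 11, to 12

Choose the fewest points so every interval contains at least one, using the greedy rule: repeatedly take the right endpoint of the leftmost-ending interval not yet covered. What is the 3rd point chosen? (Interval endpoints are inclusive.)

11

Sorted: [1,2] [0,3] [2,5] [5,7] [7,9] [10,11] [11,12] [13,14]
{[1,2],[0,3],[2,5]} hit by 2; {[5,7],[7,9]} hit by 7; {[10,11],[11,12]} hit by 11; {[13,14]} hit by 14.
Points: 2, 7, 11, 14 (4 total).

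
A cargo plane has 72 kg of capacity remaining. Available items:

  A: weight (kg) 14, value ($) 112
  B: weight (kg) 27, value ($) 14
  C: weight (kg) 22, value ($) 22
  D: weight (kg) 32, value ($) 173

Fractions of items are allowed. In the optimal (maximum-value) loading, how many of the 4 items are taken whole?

3

Sort by value per unit weight and fill in that order.
Ratios (sorted): A 8.00, D 5.41, C 1.00, B 0.52
take A (14 @ 112); take D (32 @ 173); take C (22 @ 22); take 4/27 of B → 2.07. Capacity used 72/72.
3 item(s) taken whole; one partial (take 4/27 of B).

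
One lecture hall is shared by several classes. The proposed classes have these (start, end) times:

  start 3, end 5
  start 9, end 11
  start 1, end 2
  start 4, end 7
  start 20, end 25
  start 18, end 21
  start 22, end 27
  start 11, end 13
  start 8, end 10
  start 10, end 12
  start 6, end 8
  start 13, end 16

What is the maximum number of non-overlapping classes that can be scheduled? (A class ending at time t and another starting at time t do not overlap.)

8

Sort by end time and greedily take each interval whose start is ≥ the last chosen end.
By end time: (1,2), (3,5), (4,7), (6,8), (8,10), (9,11), (10,12), (11,13), (13,16), (18,21), (20,25), (22,27).
Pick (1,2); next start ≥ 2 → (3,5); next start ≥ 5 → (6,8); next start ≥ 8 → (8,10); next start ≥ 10 → (10,12); next start ≥ 12 → (13,16); next start ≥ 16 → (18,21); next start ≥ 21 → (22,27).
Selected 8 classes.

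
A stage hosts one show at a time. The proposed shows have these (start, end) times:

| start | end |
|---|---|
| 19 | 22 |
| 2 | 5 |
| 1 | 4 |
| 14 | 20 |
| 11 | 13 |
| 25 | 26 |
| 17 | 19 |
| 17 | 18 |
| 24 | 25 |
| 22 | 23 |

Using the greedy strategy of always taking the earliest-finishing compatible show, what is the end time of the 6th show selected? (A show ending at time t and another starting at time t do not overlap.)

25

Order by finish time; keep every interval that doesn't clash with the previous kept one.
Sorted by end: (1,4)  (2,5)  (11,13)  (17,18)  (17,19)  (14,20)  (19,22)  (22,23)  (24,25)  (25,26)
take (1,4); take (11,13); take (17,18); take (19,22); take (22,23); take (24,25); take (25,26).
Selected: (1,4) (11,13) (17,18) (19,22) (22,23) (24,25) (25,26)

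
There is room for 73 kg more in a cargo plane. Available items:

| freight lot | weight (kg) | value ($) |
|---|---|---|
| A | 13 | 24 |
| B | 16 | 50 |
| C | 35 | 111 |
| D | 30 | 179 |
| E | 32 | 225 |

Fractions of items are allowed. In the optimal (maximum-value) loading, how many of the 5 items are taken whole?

2

Ratios (sorted): E 7.03, D 5.97, C 3.17, B 3.12, A 1.85
take E (32 @ 225); take D (30 @ 179); take 11/35 of C → 34.89. Capacity used 73/73.
2 item(s) taken whole; one partial (take 11/35 of C).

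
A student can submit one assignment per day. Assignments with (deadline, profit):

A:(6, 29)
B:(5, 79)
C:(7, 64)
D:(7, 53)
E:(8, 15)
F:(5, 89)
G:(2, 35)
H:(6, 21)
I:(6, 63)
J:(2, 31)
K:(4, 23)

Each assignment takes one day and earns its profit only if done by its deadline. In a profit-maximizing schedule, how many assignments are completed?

8

Profit order: F=89 B=79 C=64 I=63 D=53 G=35 J=31 A=29 K=23 H=21 E=15
Assign: F→slot 5, B→slot 4, C→slot 7, I→slot 6, D→slot 3, G→slot 2, J→slot 1, A skipped, K skipped, H skipped, E→slot 8.
Slots: [1:J] [2:G] [3:D] [4:B] [5:F] [6:I] [7:C] [8:E]
8 of 11 scheduled.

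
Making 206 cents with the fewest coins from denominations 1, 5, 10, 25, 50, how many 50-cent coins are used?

4

206 = 4×50 + 1×5 + 1×1
Count of 50: 4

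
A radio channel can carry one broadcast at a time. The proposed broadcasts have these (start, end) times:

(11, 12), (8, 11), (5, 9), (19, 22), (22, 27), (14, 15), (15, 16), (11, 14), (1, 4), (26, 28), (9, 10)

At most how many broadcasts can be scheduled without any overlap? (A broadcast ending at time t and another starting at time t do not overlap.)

8

Greedy by earliest finish: after sorting by end time, pick each interval compatible with the last pick.
Sorted by end: (1,4)  (5,9)  (9,10)  (8,11)  (11,12)  (11,14)  (14,15)  (15,16)  (19,22)  (22,27)  (26,28)
take (1,4); take (5,9); take (9,10); skip (8,11); take (11,12); take (14,15); take (15,16); take (19,22); take (22,27).
Selected 8 broadcasts.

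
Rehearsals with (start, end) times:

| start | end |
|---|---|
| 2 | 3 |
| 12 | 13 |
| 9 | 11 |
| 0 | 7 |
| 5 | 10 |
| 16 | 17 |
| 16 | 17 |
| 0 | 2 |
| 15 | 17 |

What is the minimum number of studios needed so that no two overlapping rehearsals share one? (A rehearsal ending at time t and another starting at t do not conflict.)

starts: [0, 0, 2, 5, 9, 12, 15, 16, 16]
ends:   [2, 3, 7, 10, 11, 13, 17, 17, 17]
s0→1 s0→2 e2→1 s2→2 e3→1 s5→2 e7→1 s9→2 e10→1 e11→0 s12→1 e13→0 s15→1 s16→2 s16→3  — peak 3.

3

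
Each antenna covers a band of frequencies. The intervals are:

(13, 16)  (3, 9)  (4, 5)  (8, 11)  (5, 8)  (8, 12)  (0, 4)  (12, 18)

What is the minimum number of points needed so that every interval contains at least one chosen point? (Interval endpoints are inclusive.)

Process intervals by earliest right end; each time one isn't hit yet, stab at its right endpoint.
By right end: [0,4]  [4,5]  [5,8]  [3,9]  [8,11]  [8,12]  [13,16]  [12,18]
[0,4] uncovered → point at 4; [5,8] uncovered → point at 8; [13,16] uncovered → point at 16.
Points: 4, 8, 16 (3 total).

3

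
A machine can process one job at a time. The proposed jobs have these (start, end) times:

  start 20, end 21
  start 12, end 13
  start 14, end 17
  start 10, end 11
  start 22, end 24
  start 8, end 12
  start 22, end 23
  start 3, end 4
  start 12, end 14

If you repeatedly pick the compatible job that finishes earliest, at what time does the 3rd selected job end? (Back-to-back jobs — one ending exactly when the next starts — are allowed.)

By end time: (3,4), (10,11), (8,12), (12,13), (12,14), (14,17), (20,21), (22,23), (22,24).
Pick (3,4); next start ≥ 4 → (10,11); next start ≥ 11 → (12,13); next start ≥ 13 → (14,17); next start ≥ 17 → (20,21); next start ≥ 21 → (22,23).
Selected: (3,4) (10,11) (12,13) (14,17) (20,21) (22,23)

13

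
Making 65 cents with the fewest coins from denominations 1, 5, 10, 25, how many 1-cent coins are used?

65 = 2×25 + 1×10 + 1×5
Count of 1: 0

0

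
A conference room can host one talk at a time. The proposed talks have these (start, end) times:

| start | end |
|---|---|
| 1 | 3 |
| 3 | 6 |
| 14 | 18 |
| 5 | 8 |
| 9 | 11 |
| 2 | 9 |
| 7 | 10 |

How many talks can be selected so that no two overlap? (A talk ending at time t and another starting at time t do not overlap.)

Greedy by earliest finish: after sorting by end time, pick each interval compatible with the last pick.
By end time: (1,3), (3,6), (5,8), (2,9), (7,10), (9,11), (14,18).
Pick (1,3); next start ≥ 3 → (3,6); next start ≥ 6 → (7,10); next start ≥ 10 → (14,18).
Selected 4 talks.

4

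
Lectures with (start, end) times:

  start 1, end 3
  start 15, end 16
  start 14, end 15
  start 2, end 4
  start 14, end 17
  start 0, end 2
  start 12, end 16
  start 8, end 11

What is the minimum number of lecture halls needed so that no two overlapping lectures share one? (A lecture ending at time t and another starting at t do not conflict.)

Count concurrent intervals with a sweep; the peak is the room count.
Events (time:±→running): 0:+→1 1:+→2 2:-→1 2:+→2 3:-→1 4:-→0 8:+→1 11:-→0 12:+→1 14:+→2 14:+→3 … peak 3.

3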